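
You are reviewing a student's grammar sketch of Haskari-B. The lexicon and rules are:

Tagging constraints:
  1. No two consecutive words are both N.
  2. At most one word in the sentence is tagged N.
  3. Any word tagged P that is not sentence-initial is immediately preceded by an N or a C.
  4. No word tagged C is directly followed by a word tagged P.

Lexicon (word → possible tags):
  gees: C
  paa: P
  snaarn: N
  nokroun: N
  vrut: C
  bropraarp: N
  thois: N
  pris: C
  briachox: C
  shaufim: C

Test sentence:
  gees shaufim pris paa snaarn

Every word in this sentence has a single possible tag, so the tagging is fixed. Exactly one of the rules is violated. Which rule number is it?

Fixed tagging: C C C P N.
Applying the rules: R1 ok, R2 ok, R3 ok, R4 fails.
Only rule 4 fails.

4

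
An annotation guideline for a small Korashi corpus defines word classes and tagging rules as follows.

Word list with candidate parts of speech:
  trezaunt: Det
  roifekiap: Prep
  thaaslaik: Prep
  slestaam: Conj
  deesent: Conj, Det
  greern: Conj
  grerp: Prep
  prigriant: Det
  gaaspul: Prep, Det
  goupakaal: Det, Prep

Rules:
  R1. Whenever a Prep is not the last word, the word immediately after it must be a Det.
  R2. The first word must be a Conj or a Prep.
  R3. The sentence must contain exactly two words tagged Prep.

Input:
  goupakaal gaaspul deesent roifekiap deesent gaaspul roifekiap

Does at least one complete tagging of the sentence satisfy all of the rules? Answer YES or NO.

Candidates per position — 1:goupakaal {Det,Prep}; 2:gaaspul {Prep,Det}; 3:deesent {Conj,Det}; 4:roifekiap {Prep}; 5:deesent {Conj,Det}; 6:gaaspul {Prep,Det}; 7:roifekiap {Prep}.
Every candidate sequence violates at least one rule; no consistent tagging exists.

NO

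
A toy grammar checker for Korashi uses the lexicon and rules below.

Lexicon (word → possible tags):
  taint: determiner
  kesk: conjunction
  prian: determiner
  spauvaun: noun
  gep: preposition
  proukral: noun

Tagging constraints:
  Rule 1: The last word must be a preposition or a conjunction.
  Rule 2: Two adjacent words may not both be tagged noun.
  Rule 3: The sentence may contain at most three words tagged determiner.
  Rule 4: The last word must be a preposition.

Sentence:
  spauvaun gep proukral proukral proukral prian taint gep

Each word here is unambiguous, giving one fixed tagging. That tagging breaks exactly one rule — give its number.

Fixed tagging: noun preposition noun noun noun determiner determiner preposition.
Rule check: R1 ✓, R2 ✗, R3 ✓, R4 ✓.
Only rule 2 fails.

2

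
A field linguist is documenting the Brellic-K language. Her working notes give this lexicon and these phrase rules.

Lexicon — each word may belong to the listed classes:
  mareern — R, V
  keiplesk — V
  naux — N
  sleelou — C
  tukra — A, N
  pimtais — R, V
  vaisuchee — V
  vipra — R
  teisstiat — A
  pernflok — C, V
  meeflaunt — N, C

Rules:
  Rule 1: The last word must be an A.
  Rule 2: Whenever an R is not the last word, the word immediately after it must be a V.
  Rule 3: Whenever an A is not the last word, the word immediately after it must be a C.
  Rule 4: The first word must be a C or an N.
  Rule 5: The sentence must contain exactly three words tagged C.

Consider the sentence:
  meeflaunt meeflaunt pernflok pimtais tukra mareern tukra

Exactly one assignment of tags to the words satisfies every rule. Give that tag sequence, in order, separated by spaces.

C C C V N V A

Candidates per position — 1:meeflaunt {N,C}; 2:meeflaunt {N,C}; 3:pernflok {C,V}; 4:pimtais {R,V}; 5:tukra {A,N}; 6:mareern {R,V}; 7:tukra {A,N}.
Position 1: tagging it N would leave rule 5 unsatisfiable, so it must be C.
Position 2: tagging it N would leave rule 5 unsatisfiable, so it must be C.
Position 3: tagging it V would leave rule 5 unsatisfiable, so it must be C.
Position 4: tagging it R would leave rule 2 unsatisfiable, so it must be V.
Position 5: tagging it A would leave rule 3 unsatisfiable, so it must be N.
Position 6: tagging it R would leave rule 2 unsatisfiable, so it must be V.
Position 7: tagging it N would leave rule 1 unsatisfiable, so it must be A.
The unique satisfying tagging is: C C C V N V A.
Checking: rule 1 ok; rule 2 ok; rule 3 ok; rule 4 ok; rule 5 ok.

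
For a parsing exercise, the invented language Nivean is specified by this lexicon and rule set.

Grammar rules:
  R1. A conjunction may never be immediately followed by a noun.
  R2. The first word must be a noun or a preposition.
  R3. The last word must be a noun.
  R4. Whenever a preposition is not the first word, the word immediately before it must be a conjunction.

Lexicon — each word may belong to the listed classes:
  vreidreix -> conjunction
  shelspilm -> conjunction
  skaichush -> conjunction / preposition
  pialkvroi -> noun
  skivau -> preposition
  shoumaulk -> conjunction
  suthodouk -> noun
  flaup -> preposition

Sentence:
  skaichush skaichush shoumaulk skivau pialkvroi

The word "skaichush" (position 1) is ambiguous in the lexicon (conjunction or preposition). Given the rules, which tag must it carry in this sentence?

Candidates per position — 1:skaichush {conjunction,preposition}; 2:skaichush {conjunction,preposition}; 3:shoumaulk {conjunction}; 4:skivau {preposition}; 5:pialkvroi {noun}.
Position 1: conjunction is ruled out by rule 2; that leaves preposition.
Position 2: preposition is ruled out by rule 4; that leaves conjunction.
The only consistent sequence is: preposition conjunction conjunction preposition noun.
Verifying each rule — rule 1 ✓; rule 2 ✓; rule 3 ✓; rule 4 ✓.

preposition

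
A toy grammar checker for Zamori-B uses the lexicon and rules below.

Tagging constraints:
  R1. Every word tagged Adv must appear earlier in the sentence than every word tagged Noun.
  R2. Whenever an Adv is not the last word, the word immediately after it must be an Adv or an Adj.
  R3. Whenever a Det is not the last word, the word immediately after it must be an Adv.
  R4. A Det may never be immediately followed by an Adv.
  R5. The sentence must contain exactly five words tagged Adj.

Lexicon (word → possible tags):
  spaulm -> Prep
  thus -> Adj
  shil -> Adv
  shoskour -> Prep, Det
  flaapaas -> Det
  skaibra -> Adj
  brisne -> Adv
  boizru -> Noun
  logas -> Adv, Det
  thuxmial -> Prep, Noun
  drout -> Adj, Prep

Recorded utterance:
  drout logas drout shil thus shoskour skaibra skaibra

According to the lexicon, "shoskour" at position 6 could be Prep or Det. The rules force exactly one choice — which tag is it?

Candidates per position — 1:drout {Adj,Prep}; 2:logas {Adv,Det}; 3:drout {Adj,Prep}; 4:shil {Adv}; 5:thus {Adj}; 6:shoskour {Prep,Det}; 7:skaibra {Adj}; 8:skaibra {Adj}.
Position 1: Prep is ruled out by rule 5; that leaves Adj.
Position 2: Det is ruled out by rule 3; that leaves Adv.
Position 3: Prep is ruled out by rule 2; that leaves Adj.
Position 6: Det is ruled out by rule 3; that leaves Prep.
The unique satisfying tagging is: Adj Adv Adj Adv Adj Prep Adj Adj.
Rule-by-rule: rule 1 ok; rule 2 ok; rule 3 ok; rule 4 ok; rule 5 ok.

Prep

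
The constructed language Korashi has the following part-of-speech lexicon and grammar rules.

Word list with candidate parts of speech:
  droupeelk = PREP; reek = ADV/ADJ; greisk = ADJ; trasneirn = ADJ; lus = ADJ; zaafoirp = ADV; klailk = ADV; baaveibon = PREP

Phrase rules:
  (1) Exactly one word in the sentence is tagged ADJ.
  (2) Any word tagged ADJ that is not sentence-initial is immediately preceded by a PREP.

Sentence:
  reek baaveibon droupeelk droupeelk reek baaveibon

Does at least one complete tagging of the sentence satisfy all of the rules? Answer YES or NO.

YES

Candidates per position — 1:reek {ADV,ADJ}; 2:baaveibon {PREP}; 3:droupeelk {PREP}; 4:droupeelk {PREP}; 5:reek {ADV,ADJ}; 6:baaveibon {PREP}.
One satisfying assignment: ADJ PREP PREP PREP ADV PREP.
Rule-by-rule: rule 1 holds; rule 2 holds.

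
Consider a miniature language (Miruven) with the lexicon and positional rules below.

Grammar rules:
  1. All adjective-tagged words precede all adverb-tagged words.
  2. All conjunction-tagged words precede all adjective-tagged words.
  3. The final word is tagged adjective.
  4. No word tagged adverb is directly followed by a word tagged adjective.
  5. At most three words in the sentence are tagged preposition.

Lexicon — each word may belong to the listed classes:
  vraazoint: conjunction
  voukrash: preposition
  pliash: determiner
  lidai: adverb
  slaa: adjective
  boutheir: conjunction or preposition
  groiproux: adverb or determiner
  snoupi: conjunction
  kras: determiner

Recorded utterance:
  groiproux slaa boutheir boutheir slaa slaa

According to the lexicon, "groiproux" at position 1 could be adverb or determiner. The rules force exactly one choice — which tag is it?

Candidates per position — 1:groiproux {adverb,determiner}; 2:slaa {adjective}; 3:boutheir {conjunction,preposition}; 4:boutheir {conjunction,preposition}; 5:slaa {adjective}; 6:slaa {adjective}.
Position 1: adverb is ruled out by rule 1; that leaves determiner.
Position 3: conjunction is ruled out by rule 2; that leaves preposition.
Position 4: conjunction is ruled out by rule 2; that leaves preposition.
So the tagging must be: determiner adjective preposition preposition adjective adjective.
Check: rule 1 ✓; rule 2 ✓; rule 3 ✓; rule 4 ✓; rule 5 ✓.

determiner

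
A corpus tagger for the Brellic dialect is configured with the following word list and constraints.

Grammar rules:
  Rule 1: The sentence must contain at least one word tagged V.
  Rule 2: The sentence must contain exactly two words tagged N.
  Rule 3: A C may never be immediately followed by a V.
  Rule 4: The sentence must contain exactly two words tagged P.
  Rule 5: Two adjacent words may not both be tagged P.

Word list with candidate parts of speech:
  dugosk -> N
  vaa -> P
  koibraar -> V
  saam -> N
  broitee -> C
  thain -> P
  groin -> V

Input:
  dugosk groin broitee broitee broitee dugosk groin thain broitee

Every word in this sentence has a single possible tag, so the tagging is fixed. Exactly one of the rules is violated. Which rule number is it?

Fixed tagging: N V C C C N V P C.
Checking each rule: R1 ✓, R2 ✓, R3 ✓, R4 ✗, R5 ✓.
Only rule 4 fails.

4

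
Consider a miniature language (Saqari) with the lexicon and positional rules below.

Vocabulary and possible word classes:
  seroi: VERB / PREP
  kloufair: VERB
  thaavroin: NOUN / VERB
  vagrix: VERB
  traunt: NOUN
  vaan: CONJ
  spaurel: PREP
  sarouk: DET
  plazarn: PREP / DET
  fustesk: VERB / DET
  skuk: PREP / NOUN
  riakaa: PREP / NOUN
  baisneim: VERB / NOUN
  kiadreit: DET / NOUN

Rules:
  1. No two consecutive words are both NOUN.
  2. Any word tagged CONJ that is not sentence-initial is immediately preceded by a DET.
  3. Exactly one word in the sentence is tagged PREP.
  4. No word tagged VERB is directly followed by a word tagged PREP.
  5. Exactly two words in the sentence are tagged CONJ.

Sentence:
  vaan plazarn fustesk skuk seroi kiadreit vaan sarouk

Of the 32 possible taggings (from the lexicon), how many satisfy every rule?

Candidates per position — 1:vaan {CONJ}; 2:plazarn {PREP,DET}; 3:fustesk {VERB,DET}; 4:skuk {PREP,NOUN}; 5:seroi {VERB,PREP}; 6:kiadreit {DET,NOUN}; 7:vaan {CONJ}; 8:sarouk {DET}.
There are 32 candidate sequences in total.
The sequences that satisfy every rule: CONJ PREP VERB NOUN VERB DET CONJ DET; CONJ PREP DET NOUN VERB DET CONJ DET; CONJ DET VERB NOUN PREP DET CONJ DET; CONJ DET DET PREP VERB DET CONJ DET; CONJ DET DET NOUN PREP DET CONJ DET.
Count = 5.

5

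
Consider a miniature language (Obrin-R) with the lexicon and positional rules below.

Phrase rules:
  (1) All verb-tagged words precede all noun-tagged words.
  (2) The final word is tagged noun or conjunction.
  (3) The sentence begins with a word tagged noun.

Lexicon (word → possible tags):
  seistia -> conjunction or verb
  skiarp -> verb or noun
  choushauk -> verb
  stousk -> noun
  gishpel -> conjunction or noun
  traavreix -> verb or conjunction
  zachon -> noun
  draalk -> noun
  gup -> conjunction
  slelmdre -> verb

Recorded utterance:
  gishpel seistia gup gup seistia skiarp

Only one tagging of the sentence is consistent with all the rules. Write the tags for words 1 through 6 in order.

noun conjunction conjunction conjunction conjunction noun

Candidates per position — 1:gishpel {conjunction,noun}; 2:seistia {conjunction,verb}; 3:gup {conjunction}; 4:gup {conjunction}; 5:seistia {conjunction,verb}; 6:skiarp {verb,noun}.
At position 1, choosing conjunction makes rule 3 impossible to satisfy; hence noun.
At position 2, choosing verb makes rule 1 impossible to satisfy; hence conjunction.
At position 5, choosing verb makes rule 1 impossible to satisfy; hence conjunction.
At position 6, choosing verb makes rule 1 impossible to satisfy; hence noun.
The unique satisfying tagging is: noun conjunction conjunction conjunction conjunction noun.
Verifying each rule — rule 1 holds; rule 2 holds; rule 3 holds.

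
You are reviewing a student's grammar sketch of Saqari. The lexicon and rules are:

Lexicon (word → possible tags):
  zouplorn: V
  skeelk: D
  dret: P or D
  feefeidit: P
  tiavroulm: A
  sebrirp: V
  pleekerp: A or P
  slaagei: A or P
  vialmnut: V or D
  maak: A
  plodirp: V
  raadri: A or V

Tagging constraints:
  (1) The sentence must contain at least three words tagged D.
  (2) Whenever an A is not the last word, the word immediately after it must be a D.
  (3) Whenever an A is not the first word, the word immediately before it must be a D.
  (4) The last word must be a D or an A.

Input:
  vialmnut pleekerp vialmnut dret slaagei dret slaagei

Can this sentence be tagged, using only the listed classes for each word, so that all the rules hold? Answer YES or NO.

YES

Candidates per position — 1:vialmnut {V,D}; 2:pleekerp {A,P}; 3:vialmnut {V,D}; 4:dret {P,D}; 5:slaagei {A,P}; 6:dret {P,D}; 7:slaagei {A,P}.
One satisfying assignment: V P D D A D A.
Verifying each rule — rule 1 satisfied; rule 2 satisfied; rule 3 satisfied; rule 4 satisfied.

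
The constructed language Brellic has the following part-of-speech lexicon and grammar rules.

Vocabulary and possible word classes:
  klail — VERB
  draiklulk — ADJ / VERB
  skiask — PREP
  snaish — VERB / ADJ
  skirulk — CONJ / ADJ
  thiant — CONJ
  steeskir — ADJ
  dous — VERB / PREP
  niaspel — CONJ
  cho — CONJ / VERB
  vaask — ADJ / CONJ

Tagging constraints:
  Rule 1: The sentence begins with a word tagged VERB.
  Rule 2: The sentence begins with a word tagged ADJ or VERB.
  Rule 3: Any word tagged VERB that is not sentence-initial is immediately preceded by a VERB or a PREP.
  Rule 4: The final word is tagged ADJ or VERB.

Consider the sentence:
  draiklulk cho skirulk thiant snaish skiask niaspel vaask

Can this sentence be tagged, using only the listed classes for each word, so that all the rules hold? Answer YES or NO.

Candidates per position — 1:draiklulk {ADJ,VERB}; 2:cho {CONJ,VERB}; 3:skirulk {CONJ,ADJ}; 4:thiant {CONJ}; 5:snaish {VERB,ADJ}; 6:skiask {PREP}; 7:niaspel {CONJ}; 8:vaask {ADJ,CONJ}.
One satisfying assignment: VERB VERB CONJ CONJ ADJ PREP CONJ ADJ.
Check: rule 1 ok; rule 2 ok; rule 3 ok; rule 4 ok.

YES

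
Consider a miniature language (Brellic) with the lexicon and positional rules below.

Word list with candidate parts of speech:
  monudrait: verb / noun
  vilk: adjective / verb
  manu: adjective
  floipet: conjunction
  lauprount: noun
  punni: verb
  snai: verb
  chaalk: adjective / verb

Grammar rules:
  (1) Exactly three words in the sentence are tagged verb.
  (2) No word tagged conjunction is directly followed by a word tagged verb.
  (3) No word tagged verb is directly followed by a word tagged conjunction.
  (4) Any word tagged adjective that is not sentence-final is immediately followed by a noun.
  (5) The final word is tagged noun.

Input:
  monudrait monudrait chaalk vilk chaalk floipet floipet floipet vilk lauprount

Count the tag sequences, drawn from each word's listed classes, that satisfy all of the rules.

Candidates per position — 1:monudrait {verb,noun}; 2:monudrait {verb,noun}; 3:chaalk {adjective,verb}; 4:vilk {adjective,verb}; 5:chaalk {adjective,verb}; 6:floipet {conjunction}; 7:floipet {conjunction}; 8:floipet {conjunction}; 9:vilk {adjective,verb}; 10:lauprount {noun}.
There are 64 candidate sequences in total.
Every candidate sequence violates at least one rule; no consistent tagging exists.
Count = 0.

0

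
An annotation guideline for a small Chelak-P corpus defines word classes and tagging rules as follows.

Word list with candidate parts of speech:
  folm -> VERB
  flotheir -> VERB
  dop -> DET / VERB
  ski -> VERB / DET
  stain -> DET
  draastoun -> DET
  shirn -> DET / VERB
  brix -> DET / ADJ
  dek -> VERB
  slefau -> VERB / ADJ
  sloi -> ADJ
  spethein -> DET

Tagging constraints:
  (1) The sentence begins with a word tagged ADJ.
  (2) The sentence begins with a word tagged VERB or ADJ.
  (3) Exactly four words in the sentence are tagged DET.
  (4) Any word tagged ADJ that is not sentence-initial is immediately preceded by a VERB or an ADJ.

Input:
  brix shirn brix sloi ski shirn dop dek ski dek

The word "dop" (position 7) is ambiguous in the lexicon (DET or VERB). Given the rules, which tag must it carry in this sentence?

Candidates per position — 1:brix {DET,ADJ}; 2:shirn {DET,VERB}; 3:brix {DET,ADJ}; 4:sloi {ADJ}; 5:ski {VERB,DET}; 6:shirn {DET,VERB}; 7:dop {DET,VERB}; 8:dek {VERB}; 9:ski {VERB,DET}; 10:dek {VERB}.
Position 1: tagging it DET would leave rule 1 unsatisfiable, so it must be ADJ.
Position 2: tagging it DET would leave rule 4 unsatisfiable, so it must be VERB.
Position 3: tagging it DET would leave rule 4 unsatisfiable, so it must be ADJ.
Position 5: tagging it VERB would leave rule 3 unsatisfiable, so it must be DET.
Position 6: tagging it VERB would leave rule 3 unsatisfiable, so it must be DET.
Position 7: tagging it VERB would leave rule 3 unsatisfiable, so it must be DET.
Position 9: tagging it VERB would leave rule 3 unsatisfiable, so it must be DET.
That leaves exactly one tagging: ADJ VERB ADJ ADJ DET DET DET VERB DET VERB.
Rule-by-rule: rule 1 holds; rule 2 holds; rule 3 holds; rule 4 holds.

DET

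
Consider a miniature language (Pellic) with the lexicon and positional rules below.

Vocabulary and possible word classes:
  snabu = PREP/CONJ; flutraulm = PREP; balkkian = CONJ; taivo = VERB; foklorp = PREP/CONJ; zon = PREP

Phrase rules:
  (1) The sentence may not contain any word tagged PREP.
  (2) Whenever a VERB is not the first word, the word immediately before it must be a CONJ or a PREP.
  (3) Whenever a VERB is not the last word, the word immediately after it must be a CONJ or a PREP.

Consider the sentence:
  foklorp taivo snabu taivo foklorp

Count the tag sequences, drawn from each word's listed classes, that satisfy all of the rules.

Candidates per position — 1:foklorp {PREP,CONJ}; 2:taivo {VERB}; 3:snabu {PREP,CONJ}; 4:taivo {VERB}; 5:foklorp {PREP,CONJ}.
There are 8 candidate sequences in total.
The sequences that satisfy every rule: CONJ VERB CONJ VERB CONJ.
Count = 1.

1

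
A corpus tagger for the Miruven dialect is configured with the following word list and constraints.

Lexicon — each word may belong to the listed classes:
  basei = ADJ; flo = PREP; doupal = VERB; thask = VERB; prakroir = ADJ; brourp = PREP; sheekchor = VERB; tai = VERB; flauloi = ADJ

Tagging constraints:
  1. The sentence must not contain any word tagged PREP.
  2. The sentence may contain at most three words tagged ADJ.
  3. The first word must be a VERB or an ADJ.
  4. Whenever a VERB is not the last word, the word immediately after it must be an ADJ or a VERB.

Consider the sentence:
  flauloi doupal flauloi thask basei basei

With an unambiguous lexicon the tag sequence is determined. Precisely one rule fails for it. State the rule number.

2

Fixed tagging: ADJ VERB ADJ VERB ADJ ADJ.
Applying the rules: R1 pass, R2 fail, R3 pass, R4 pass.
Only rule 2 fails.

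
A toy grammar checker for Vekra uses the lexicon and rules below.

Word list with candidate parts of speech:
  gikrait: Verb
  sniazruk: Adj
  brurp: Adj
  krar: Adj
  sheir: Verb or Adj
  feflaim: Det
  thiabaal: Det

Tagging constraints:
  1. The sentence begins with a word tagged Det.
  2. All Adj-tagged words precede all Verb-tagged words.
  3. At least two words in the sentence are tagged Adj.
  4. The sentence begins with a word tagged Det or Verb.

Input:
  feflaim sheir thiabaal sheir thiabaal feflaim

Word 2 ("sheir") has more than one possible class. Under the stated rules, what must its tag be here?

Adj

Candidates per position — 1:feflaim {Det}; 2:sheir {Verb,Adj}; 3:thiabaal {Det}; 4:sheir {Verb,Adj}; 5:thiabaal {Det}; 6:feflaim {Det}.
Word 2 cannot be Verb — rule 3 would then fail for every completion. It is Adj.
Word 4 cannot be Verb — rule 3 would then fail for every completion. It is Adj.
The unique satisfying tagging is: Det Adj Det Adj Det Det.
Rule-by-rule: rule 1 ok; rule 2 ok; rule 3 ok; rule 4 ok.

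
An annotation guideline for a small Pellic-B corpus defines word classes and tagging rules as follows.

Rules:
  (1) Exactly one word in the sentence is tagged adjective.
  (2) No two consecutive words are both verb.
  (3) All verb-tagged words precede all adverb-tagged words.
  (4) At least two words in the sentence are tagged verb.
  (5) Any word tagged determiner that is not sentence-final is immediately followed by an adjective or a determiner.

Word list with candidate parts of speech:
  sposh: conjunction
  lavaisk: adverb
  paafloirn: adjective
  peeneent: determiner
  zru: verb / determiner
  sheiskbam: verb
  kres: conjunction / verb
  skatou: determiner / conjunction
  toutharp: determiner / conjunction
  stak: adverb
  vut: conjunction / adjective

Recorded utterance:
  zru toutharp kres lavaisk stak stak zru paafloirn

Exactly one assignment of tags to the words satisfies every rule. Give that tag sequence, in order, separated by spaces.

verb conjunction verb adverb adverb adverb determiner adjective

Candidates per position — 1:zru {verb,determiner}; 2:toutharp {determiner,conjunction}; 3:kres {conjunction,verb}; 4:lavaisk {adverb}; 5:stak {adverb}; 6:stak {adverb}; 7:zru {verb,determiner}; 8:paafloirn {adjective}.
Position 1: determiner is ruled out by rule 5; that leaves verb.
Position 2: determiner is ruled out by rule 5; that leaves conjunction.
Position 7: verb is ruled out by rule 3; that leaves determiner.
Position 3: conjunction is ruled out by rule 4; that leaves verb.
That leaves exactly one tagging: verb conjunction verb adverb adverb adverb determiner adjective.
Checking: rule 1 holds; rule 2 holds; rule 3 holds; rule 4 holds; rule 5 holds.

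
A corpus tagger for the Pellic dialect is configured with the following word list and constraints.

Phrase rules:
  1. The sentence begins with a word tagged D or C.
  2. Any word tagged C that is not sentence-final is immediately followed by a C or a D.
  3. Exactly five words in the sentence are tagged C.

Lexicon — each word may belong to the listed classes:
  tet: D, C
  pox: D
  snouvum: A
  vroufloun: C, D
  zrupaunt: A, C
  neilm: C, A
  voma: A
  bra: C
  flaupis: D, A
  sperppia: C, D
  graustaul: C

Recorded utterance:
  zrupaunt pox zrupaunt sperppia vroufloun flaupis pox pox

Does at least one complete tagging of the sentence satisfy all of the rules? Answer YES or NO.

Candidates per position — 1:zrupaunt {A,C}; 2:pox {D}; 3:zrupaunt {A,C}; 4:sperppia {C,D}; 5:vroufloun {C,D}; 6:flaupis {D,A}; 7:pox {D}; 8:pox {D}.
Rule 3 cannot be satisfied by any choice of tags from the lexicon.
So there is no consistent tagging.

NO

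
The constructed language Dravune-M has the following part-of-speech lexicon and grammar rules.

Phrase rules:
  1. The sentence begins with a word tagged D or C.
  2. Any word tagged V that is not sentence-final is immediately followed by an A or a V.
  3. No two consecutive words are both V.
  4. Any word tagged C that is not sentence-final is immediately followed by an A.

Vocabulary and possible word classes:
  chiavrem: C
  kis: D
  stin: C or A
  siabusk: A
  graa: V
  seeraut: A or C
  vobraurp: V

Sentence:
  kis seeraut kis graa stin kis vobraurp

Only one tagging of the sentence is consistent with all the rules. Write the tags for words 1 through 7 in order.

D A D V A D V

Candidates per position — 1:kis {D}; 2:seeraut {A,C}; 3:kis {D}; 4:graa {V}; 5:stin {C,A}; 6:kis {D}; 7:vobraurp {V}.
Position 2: tagging it C would leave rule 4 unsatisfiable, so it must be A.
Position 5: tagging it C would leave rule 2 unsatisfiable, so it must be A.
So the tagging must be: D A D V A D V.
Check: rule 1 holds; rule 2 holds; rule 3 holds; rule 4 holds.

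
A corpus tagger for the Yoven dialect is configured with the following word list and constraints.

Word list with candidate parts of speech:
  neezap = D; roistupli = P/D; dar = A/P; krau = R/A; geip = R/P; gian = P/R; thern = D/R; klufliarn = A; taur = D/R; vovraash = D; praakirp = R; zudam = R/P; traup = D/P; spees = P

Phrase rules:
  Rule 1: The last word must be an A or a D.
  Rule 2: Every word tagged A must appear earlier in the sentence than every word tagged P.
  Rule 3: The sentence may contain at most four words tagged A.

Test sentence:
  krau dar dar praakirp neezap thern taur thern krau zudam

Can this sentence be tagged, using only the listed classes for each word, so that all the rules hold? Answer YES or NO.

NO

Candidates per position — 1:krau {R,A}; 2:dar {A,P}; 3:dar {A,P}; 4:praakirp {R}; 5:neezap {D}; 6:thern {D,R}; 7:taur {D,R}; 8:thern {D,R}; 9:krau {R,A}; 10:zudam {R,P}.
Rule 1 cannot be satisfied by any choice of tags from the lexicon.
So there is no consistent tagging.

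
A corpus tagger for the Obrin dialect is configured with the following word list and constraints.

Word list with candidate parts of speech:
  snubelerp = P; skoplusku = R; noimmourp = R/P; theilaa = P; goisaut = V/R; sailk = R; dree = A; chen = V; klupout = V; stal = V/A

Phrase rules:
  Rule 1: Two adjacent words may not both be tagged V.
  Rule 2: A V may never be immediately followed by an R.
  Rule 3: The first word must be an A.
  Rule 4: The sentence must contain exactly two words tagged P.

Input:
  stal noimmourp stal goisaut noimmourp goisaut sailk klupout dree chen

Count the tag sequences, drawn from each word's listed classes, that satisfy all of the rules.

2

Candidates per position — 1:stal {V,A}; 2:noimmourp {R,P}; 3:stal {V,A}; 4:goisaut {V,R}; 5:noimmourp {R,P}; 6:goisaut {V,R}; 7:sailk {R}; 8:klupout {V}; 9:dree {A}; 10:chen {V}.
There are 64 candidate sequences in total.
The sequences that satisfy every rule: A P A V P R R V A V; A P A R P R R V A V.
Count = 2.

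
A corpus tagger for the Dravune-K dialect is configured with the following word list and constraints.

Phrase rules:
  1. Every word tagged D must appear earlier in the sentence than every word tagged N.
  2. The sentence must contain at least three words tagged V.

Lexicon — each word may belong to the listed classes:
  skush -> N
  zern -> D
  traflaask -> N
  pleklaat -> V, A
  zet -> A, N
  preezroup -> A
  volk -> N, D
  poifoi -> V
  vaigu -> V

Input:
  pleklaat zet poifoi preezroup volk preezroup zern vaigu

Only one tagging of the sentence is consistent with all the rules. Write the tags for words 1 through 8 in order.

V A V A D A D V

Candidates per position — 1:pleklaat {V,A}; 2:zet {A,N}; 3:poifoi {V}; 4:preezroup {A}; 5:volk {N,D}; 6:preezroup {A}; 7:zern {D}; 8:vaigu {V}.
Position 1: tagging it A would leave rule 2 unsatisfiable, so it must be V.
Position 2: tagging it N would leave rule 1 unsatisfiable, so it must be A.
Position 5: tagging it N would leave rule 1 unsatisfiable, so it must be D.
That leaves exactly one tagging: V A V A D A D V.
Rule-by-rule: rule 1 satisfied; rule 2 satisfied.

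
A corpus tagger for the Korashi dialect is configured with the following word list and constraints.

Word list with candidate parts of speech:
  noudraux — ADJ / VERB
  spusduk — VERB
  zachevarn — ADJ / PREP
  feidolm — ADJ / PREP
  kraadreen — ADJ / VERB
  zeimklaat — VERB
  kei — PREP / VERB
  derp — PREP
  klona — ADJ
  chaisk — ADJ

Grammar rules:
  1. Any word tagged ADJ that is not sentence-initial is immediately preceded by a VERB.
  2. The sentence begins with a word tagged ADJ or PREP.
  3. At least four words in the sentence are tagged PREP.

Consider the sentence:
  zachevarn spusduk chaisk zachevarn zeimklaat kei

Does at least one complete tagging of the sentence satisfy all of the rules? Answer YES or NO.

Candidates per position — 1:zachevarn {ADJ,PREP}; 2:spusduk {VERB}; 3:chaisk {ADJ}; 4:zachevarn {ADJ,PREP}; 5:zeimklaat {VERB}; 6:kei {PREP,VERB}.
Rule 3 cannot be satisfied by any choice of tags from the lexicon.
So there is no consistent tagging.

NO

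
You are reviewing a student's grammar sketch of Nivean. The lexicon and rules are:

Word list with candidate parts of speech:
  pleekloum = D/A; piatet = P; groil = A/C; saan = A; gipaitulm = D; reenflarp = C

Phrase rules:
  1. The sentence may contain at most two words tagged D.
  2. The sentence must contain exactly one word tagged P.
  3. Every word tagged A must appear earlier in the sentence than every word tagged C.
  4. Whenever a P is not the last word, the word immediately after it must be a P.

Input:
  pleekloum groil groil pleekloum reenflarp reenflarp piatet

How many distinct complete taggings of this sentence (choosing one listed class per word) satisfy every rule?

Candidates per position — 1:pleekloum {D,A}; 2:groil {A,C}; 3:groil {A,C}; 4:pleekloum {D,A}; 5:reenflarp {C}; 6:reenflarp {C}; 7:piatet {P}.
There are 16 candidate sequences in total.
Checking each against the rules leaves 8 sequences.
Count = 8.

8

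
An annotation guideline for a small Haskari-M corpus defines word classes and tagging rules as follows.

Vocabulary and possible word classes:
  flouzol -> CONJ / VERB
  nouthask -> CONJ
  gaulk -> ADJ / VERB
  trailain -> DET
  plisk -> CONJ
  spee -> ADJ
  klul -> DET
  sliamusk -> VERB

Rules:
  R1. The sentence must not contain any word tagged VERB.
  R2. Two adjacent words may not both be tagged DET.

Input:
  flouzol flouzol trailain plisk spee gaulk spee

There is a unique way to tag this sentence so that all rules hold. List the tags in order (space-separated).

Candidates per position — 1:flouzol {CONJ,VERB}; 2:flouzol {CONJ,VERB}; 3:trailain {DET}; 4:plisk {CONJ}; 5:spee {ADJ}; 6:gaulk {ADJ,VERB}; 7:spee {ADJ}.
Position 1: tagging it VERB would leave rule 1 unsatisfiable, so it must be CONJ.
Position 2: tagging it VERB would leave rule 1 unsatisfiable, so it must be CONJ.
Position 6: tagging it VERB would leave rule 1 unsatisfiable, so it must be ADJ.
The only consistent sequence is: CONJ CONJ DET CONJ ADJ ADJ ADJ.
Rule-by-rule: rule 1 satisfied; rule 2 satisfied.

CONJ CONJ DET CONJ ADJ ADJ ADJ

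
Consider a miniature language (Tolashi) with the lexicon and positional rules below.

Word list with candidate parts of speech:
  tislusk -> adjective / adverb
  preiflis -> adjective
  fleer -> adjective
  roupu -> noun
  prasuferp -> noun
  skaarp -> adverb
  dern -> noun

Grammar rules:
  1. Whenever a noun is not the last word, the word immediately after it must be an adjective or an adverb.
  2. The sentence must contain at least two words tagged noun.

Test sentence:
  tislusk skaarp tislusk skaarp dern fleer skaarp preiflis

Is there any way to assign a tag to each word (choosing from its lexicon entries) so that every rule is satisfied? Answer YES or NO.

Candidates per position — 1:tislusk {adjective,adverb}; 2:skaarp {adverb}; 3:tislusk {adjective,adverb}; 4:skaarp {adverb}; 5:dern {noun}; 6:fleer {adjective}; 7:skaarp {adverb}; 8:preiflis {adjective}.
Rule 2 cannot be satisfied by any choice of tags from the lexicon.
So there is no consistent tagging.

NO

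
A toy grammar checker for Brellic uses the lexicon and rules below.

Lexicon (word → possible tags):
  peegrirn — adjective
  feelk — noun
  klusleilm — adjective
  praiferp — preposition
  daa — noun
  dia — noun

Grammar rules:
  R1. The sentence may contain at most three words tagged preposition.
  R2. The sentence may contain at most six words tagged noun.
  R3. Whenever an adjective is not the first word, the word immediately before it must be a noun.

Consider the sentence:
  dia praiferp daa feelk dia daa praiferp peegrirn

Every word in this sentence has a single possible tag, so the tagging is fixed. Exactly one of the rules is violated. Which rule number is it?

3

Fixed tagging: noun preposition noun noun noun noun preposition adjective.
Applying the rules: R1 holds, R2 holds, R3 violated.
Only rule 3 fails.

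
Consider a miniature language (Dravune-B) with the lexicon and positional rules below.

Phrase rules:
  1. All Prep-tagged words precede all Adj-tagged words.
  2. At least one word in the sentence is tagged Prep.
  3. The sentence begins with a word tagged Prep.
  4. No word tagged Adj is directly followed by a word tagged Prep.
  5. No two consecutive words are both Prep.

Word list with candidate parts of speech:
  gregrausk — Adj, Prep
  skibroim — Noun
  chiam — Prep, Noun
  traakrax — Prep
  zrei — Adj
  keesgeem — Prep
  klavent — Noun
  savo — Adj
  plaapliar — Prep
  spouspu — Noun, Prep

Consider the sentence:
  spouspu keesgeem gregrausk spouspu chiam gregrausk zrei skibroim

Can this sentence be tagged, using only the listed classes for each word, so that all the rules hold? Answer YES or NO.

NO

Candidates per position — 1:spouspu {Noun,Prep}; 2:keesgeem {Prep}; 3:gregrausk {Adj,Prep}; 4:spouspu {Noun,Prep}; 5:chiam {Prep,Noun}; 6:gregrausk {Adj,Prep}; 7:zrei {Adj}; 8:skibroim {Noun}.
Every candidate sequence violates at least one rule; no consistent tagging exists.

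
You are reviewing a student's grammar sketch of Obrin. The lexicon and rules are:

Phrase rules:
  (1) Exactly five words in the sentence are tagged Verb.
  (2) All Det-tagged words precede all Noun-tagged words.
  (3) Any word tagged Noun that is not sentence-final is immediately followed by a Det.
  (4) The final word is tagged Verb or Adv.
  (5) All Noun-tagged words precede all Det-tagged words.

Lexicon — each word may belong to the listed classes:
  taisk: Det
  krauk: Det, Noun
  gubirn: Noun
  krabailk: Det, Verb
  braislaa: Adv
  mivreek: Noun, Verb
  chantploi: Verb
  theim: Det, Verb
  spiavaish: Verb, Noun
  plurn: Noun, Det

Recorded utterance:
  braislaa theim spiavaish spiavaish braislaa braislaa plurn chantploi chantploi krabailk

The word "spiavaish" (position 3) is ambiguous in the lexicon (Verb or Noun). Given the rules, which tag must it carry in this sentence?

Verb

Candidates per position — 1:braislaa {Adv}; 2:theim {Det,Verb}; 3:spiavaish {Verb,Noun}; 4:spiavaish {Verb,Noun}; 5:braislaa {Adv}; 6:braislaa {Adv}; 7:plurn {Noun,Det}; 8:chantploi {Verb}; 9:chantploi {Verb}; 10:krabailk {Det,Verb}.
At position 3, choosing Noun makes rule 3 impossible to satisfy; hence Verb.
At position 4, choosing Noun makes rule 3 impossible to satisfy; hence Verb.
At position 7, choosing Noun makes rule 3 impossible to satisfy; hence Det.
At position 10, choosing Det makes rule 4 impossible to satisfy; hence Verb.
At position 2, choosing Verb makes rule 1 impossible to satisfy; hence Det.
The only consistent sequence is: Adv Det Verb Verb Adv Adv Det Verb Verb Verb.
Checking: rule 1 satisfied; rule 2 satisfied; rule 3 satisfied; rule 4 satisfied; rule 5 satisfied.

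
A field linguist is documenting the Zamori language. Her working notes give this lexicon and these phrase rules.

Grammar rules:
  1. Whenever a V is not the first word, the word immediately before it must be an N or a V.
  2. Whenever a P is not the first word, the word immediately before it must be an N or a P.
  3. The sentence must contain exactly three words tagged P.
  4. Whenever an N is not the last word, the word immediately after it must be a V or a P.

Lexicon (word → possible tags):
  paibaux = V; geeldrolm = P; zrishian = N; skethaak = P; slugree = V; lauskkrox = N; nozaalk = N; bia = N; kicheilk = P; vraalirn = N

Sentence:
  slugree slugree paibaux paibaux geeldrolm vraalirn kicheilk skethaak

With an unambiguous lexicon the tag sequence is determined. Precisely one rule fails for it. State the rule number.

2

Fixed tagging: V V V V P N P P.
Applying the rules: R1 ✓, R2 ✗, R3 ✓, R4 ✓.
Only rule 2 fails.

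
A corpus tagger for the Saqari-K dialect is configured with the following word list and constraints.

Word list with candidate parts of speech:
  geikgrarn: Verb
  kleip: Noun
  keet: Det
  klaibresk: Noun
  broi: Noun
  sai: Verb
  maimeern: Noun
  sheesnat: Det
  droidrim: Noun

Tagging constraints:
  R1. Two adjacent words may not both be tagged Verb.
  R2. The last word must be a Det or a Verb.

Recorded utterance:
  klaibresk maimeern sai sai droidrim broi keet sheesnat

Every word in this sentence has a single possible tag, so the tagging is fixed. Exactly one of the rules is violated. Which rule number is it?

1

Fixed tagging: Noun Noun Verb Verb Noun Noun Det Det.
Rule check: R1 fails, R2 ok.
Only rule 1 fails.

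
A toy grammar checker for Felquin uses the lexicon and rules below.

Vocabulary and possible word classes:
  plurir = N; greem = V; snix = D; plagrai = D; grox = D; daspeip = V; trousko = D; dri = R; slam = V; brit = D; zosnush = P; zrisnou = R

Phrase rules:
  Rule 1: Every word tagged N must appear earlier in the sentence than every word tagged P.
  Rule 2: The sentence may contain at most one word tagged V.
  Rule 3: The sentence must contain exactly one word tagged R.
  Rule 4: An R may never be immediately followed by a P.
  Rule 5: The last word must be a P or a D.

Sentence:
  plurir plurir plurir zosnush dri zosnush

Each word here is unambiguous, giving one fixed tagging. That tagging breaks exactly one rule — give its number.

Fixed tagging: N N N P R P.
Rule check: R1 ✓, R2 ✓, R3 ✓, R4 ✗, R5 ✓.
Only rule 4 fails.

4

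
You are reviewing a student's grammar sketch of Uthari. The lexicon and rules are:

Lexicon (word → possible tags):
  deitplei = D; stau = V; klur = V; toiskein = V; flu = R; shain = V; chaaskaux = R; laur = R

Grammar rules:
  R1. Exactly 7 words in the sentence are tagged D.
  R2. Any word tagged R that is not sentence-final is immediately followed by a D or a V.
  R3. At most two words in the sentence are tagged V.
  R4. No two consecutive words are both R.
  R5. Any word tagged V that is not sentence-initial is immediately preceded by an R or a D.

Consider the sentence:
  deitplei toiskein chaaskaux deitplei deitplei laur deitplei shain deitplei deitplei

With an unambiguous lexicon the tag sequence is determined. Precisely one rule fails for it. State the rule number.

1

Fixed tagging: D V R D D R D V D D.
Rule check: R1 violated, R2 holds, R3 holds, R4 holds, R5 holds.
Only rule 1 fails.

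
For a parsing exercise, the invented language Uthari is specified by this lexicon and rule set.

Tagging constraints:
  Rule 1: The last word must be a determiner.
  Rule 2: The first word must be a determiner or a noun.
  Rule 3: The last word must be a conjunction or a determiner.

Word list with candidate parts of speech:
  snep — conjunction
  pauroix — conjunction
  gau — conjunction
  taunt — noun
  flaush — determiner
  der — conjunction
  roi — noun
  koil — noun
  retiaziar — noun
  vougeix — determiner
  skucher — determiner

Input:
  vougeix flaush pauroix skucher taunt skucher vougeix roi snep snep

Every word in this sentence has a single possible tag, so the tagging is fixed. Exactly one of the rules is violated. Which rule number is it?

Fixed tagging: determiner determiner conjunction determiner noun determiner determiner noun conjunction conjunction.
Checking each rule: R1 violated, R2 holds, R3 holds.
Only rule 1 fails.

1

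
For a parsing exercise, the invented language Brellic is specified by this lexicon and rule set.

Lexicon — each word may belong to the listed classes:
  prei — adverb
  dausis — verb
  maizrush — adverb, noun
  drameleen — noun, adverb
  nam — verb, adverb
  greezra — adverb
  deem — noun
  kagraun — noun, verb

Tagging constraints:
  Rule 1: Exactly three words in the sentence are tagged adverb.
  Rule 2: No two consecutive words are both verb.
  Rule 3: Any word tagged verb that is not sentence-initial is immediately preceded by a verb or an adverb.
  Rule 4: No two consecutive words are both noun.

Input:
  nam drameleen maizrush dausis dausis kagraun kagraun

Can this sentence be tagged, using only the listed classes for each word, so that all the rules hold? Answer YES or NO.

NO

Candidates per position — 1:nam {verb,adverb}; 2:drameleen {noun,adverb}; 3:maizrush {adverb,noun}; 4:dausis {verb}; 5:dausis {verb}; 6:kagraun {noun,verb}; 7:kagraun {noun,verb}.
Rule 2 cannot be satisfied by any choice of tags from the lexicon.
So there is no consistent tagging.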